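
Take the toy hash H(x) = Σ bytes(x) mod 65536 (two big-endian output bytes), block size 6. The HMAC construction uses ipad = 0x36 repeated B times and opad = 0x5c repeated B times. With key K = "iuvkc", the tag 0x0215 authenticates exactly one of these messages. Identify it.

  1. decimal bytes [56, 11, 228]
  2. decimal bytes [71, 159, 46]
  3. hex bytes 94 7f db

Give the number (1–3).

3

Key "iuvkc" = 69 75 76 6b 63 is 5 bytes ≤ B = 6; zero-pad to 6 bytes: K' = 69 75 76 6b 63 00.
K' ⊕ ipad = 5f 43 40 5d 55 36; K' ⊕ opad = 35 29 2a 37 3f 5c.
m1: inner = H(5f 43 40 5d 55 36 38 0b e4) = 02 f1; tag = H(35 29 2a 37 3f 5c 02 f1) = 024d
m2: inner = H(5f 43 40 5d 55 36 47 9f 2e) = 02 de; tag = H(35 29 2a 37 3f 5c 02 de) = 023a
m3: inner = H(5f 43 40 5d 55 36 94 7f db) = 03 b8; tag = H(35 29 2a 37 3f 5c 03 b8) = 0215 ← matches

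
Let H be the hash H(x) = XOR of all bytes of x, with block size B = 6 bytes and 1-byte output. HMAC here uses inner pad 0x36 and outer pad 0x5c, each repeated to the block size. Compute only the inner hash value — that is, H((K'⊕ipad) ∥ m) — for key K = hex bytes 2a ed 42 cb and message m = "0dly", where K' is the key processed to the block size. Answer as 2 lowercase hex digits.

Key hex bytes 2a ed 42 cb is 4 bytes ≤ B = 6; zero-pad to 6 bytes: K' = 2a ed 42 cb 00 00.
K' ⊕ ipad = 1c db 74 fd 36 36.
Inner input = 1c db 74 fd 36 36 ∥ 30 64 6c 79.
Inner hash: XOR 1c⊕db⊕74⊕fd⊕36⊕36⊕30⊕64⊕6c⊕79 = 0f.

0f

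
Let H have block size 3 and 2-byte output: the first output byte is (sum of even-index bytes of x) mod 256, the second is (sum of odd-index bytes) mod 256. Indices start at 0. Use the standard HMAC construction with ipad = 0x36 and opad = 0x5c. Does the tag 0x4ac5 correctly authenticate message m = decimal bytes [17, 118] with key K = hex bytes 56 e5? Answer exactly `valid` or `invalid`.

valid

Key hex bytes 56 e5 is 2 bytes ≤ B = 3; zero-pad to 3 bytes: K' = 56 e5 00.
K' ⊕ ipad = 60 d3 36; K' ⊕ opad = 0a b9 5c.
Inner hash: even-index sum = 268 mod 256 = 12; odd-index sum = 228 mod 256 = 228 → 0c e4.
Outer hash (recomputed tag): even-index sum = 330 mod 256 = 74; odd-index sum = 197 mod 256 = 197 → 4a c5.
Recomputed tag = 4ac5; claimed = 4ac5 → match.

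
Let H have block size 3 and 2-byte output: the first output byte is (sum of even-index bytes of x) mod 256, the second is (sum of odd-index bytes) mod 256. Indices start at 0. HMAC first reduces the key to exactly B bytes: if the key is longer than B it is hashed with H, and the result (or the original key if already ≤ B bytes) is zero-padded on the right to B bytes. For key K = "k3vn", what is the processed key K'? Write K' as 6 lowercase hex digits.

e1a100

|K| = 4 > B = 3, so first hash the key.
H(K): even-index sum = 225 mod 256 = 225; odd-index sum = 161 mod 256 = 161 → e1 a1.
Zero-pad H(K) = e1 a1 to 3 bytes: K' = e1 a1 00.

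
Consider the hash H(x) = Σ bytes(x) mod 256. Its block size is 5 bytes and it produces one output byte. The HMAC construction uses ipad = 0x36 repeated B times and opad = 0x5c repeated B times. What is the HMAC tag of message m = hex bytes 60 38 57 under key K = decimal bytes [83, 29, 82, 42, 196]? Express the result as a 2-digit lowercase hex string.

Key decimal bytes [83, 29, 82, 42, 196] = 53 1d 52 2a c4 is exactly B = 5 bytes: K' = 53 1d 52 2a c4.
K' ⊕ ipad = 65 2b 64 1c f2.  K' ⊕ opad = 0f 41 0e 76 98.
Inner input = (K'⊕ipad) ∥ m = 65 2b 64 1c f2 ∥ 60 38 57.
Inner hash: sum = 101+43+100+28+242+96+56+87 = 753; mod 256 = 241 → f1.
Outer input = (K'⊕opad) ∥ inner = 0f 41 0e 76 98 ∥ f1.
Outer hash (tag): sum = 15+65+14+118+152+241 = 605; mod 256 = 93 → 5d.

5d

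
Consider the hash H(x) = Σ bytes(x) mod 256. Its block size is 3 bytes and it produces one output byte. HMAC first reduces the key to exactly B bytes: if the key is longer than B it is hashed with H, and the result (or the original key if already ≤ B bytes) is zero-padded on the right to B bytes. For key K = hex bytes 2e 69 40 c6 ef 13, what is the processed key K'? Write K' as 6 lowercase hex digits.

|K| = 6 > B = 3, so first hash the key.
H(K): sum = 46+105+64+198+239+19 = 671; mod 256 = 159 → 9f.
Zero-pad H(K) = 9f to 3 bytes: K' = 9f 00 00.

9f0000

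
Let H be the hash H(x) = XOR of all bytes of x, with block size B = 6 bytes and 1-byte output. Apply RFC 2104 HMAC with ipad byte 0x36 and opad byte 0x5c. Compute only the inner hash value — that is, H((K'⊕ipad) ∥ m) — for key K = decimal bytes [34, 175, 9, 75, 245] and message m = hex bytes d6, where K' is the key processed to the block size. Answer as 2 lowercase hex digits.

ec

Key decimal bytes [34, 175, 9, 75, 245] = 22 af 09 4b f5 is 5 bytes ≤ B = 6; zero-pad to 6 bytes: K' = 22 af 09 4b f5 00.
K' ⊕ ipad = 14 99 3f 7d c3 36.
Inner input = 14 99 3f 7d c3 36 ∥ d6.
Inner hash: XOR 14⊕99⊕3f⊕7d⊕c3⊕36⊕d6 = ec.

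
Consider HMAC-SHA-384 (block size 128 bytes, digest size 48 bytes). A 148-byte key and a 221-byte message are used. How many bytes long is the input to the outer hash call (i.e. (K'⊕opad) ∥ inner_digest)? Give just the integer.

176

Key is 148 > 128 bytes, so it is hashed to 48 bytes then zero-padded to 128: |K'| = 128.
Outer input = (K'⊕opad) ∥ H(inner) → 128 + 48 = 176 bytes.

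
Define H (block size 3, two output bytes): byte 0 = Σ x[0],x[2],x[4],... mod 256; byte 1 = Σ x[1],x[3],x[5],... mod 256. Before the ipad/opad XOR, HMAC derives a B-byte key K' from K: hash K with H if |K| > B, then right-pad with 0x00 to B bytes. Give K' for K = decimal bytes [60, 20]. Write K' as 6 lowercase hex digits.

Key decimal bytes [60, 20] = 3c 14 is 2 bytes ≤ B = 3; zero-pad to 3 bytes: K' = 3c 14 00.

3c1400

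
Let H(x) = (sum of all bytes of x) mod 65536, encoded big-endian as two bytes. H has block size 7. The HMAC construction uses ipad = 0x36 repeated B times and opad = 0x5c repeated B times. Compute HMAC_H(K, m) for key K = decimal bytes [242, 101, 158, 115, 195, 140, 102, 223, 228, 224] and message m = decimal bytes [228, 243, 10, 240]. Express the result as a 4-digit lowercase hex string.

Key decimal bytes [242, 101, 158, 115, 195, 140, 102, 223, 228, 224] = f2 65 9e 73 c3 8c 66 df e4 e0 is 10 bytes > B = 7, so hash it first: H(key) = 06 c0, then zero-pad to 7 bytes: K' = 06 c0 00 00 00 00 00.
K' ⊕ ipad = 30 f6 36 36 36 36 36.  K' ⊕ opad = 5a 9c 5c 5c 5c 5c 5c.
Inner input = (K'⊕ipad) ∥ m = 30 f6 36 36 36 36 36 ∥ e4 f3 0a f0.
Inner hash: sum = 48+246+54+54+54+54+54+228+243+10+240 = 1285 → 05 05.
Outer input = (K'⊕opad) ∥ inner = 5a 9c 5c 5c 5c 5c 5c ∥ 05 05.
Outer hash (tag): sum = 90+156+92+92+92+92+92+5+5 = 716 → 02 cc.

02cc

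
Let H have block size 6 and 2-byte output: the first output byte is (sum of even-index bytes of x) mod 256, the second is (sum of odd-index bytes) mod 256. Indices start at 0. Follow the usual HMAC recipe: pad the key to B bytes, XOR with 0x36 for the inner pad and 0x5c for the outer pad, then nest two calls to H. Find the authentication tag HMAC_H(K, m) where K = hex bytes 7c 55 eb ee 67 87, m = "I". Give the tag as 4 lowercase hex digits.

Key hex bytes 7c 55 eb ee 67 87 is exactly B = 6 bytes: K' = 7c 55 eb ee 67 87.
K' ⊕ ipad = 4a 63 dd d8 51 b1.  K' ⊕ opad = 20 09 b7 b2 3b db.
Inner input = (K'⊕ipad) ∥ m = 4a 63 dd d8 51 b1 ∥ 49.
Inner hash: even-index sum = 449 mod 256 = 193; odd-index sum = 492 mod 256 = 236 → c1 ec.
Outer input = (K'⊕opad) ∥ inner = 20 09 b7 b2 3b db ∥ c1 ec.
Outer hash (tag): even-index sum = 467 mod 256 = 211; odd-index sum = 642 mod 256 = 130 → d3 82.

d382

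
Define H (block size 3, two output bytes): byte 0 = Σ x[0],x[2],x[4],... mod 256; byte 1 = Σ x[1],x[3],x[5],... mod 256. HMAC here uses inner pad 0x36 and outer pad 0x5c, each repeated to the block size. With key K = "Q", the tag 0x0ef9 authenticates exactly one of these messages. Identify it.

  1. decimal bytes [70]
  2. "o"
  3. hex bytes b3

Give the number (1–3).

Key "Q" = 51 is 1 byte ≤ B = 3; zero-pad to 3 bytes: K' = 51 00 00.
K' ⊕ ipad = 67 36 36; K' ⊕ opad = 0d 5c 5c.
m1: inner = H(67 36 36 46) = 9d 7c; tag = H(0d 5c 5c 9d 7c) = e5f9
m2: inner = H(67 36 36 6f) = 9d a5; tag = H(0d 5c 5c 9d a5) = 0ef9 ← matches
m3: inner = H(67 36 36 b3) = 9d e9; tag = H(0d 5c 5c 9d e9) = 52f9

2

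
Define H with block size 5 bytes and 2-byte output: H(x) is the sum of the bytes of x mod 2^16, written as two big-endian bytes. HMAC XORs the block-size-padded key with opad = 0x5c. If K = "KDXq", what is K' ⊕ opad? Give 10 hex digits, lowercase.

Key "KDXq" = 4b 44 58 71 is 4 bytes ≤ B = 5; zero-pad to 5 bytes: K' = 4b 44 58 71 00.
XOR each byte with 0x5c: 4b⊕5c=17, 44⊕5c=18, 58⊕5c=04, 71⊕5c=2d, 00⊕5c=5c.

1718042d5c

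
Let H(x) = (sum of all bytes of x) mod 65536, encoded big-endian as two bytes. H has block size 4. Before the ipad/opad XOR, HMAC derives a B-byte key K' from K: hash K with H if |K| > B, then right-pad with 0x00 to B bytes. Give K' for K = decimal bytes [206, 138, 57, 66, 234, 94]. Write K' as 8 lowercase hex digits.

031b0000

|K| = 6 > B = 4, so first hash the key.
H(K): sum = 206+138+57+66+234+94 = 795 → 03 1b.
Zero-pad H(K) = 03 1b to 4 bytes: K' = 03 1b 00 00.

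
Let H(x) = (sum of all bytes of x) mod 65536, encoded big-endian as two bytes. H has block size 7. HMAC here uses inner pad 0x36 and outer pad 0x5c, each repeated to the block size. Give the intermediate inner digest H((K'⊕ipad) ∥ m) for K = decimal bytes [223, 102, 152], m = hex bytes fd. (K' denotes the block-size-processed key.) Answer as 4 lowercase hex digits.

03bc

Key decimal bytes [223, 102, 152] = df 66 98 is 3 bytes ≤ B = 7; zero-pad to 7 bytes: K' = df 66 98 00 00 00 00.
K' ⊕ ipad = e9 50 ae 36 36 36 36.
Inner input = e9 50 ae 36 36 36 36 ∥ fd.
Inner hash: sum = 233+80+174+54+54+54+54+253 = 956 → 03 bc.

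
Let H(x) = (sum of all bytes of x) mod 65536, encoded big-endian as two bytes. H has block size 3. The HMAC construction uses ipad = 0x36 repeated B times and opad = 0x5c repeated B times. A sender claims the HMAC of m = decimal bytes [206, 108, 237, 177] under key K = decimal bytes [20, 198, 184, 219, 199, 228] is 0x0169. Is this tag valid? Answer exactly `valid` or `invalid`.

valid

Key decimal bytes [20, 198, 184, 219, 199, 228] = 14 c6 b8 db c7 e4 is 6 bytes > B = 3, so hash it first: H(key) = 04 18, then zero-pad to 3 bytes: K' = 04 18 00.
K' ⊕ ipad = 32 2e 36; K' ⊕ opad = 58 44 5c.
Inner hash: sum = 50+46+54+206+108+237+177 = 878 → 03 6e.
Outer hash (recomputed tag): sum = 88+68+92+3+110 = 361 → 01 69.
Recomputed tag = 0169; claimed = 0169 → match.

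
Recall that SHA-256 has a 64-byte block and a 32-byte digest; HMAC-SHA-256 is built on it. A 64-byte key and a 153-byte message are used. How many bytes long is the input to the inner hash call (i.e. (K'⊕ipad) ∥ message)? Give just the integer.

Key is 64 ≤ 64 bytes, zero-padded: |K'| = 64.
Inner input = (K'⊕ipad) ∥ m → 64 + 153 = 217 bytes.

217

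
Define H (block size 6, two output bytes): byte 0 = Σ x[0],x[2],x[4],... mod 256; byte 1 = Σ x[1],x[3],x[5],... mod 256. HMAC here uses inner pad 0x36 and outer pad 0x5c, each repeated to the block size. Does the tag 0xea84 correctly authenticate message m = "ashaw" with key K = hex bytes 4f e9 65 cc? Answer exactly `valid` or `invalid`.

Key hex bytes 4f e9 65 cc is 4 bytes ≤ B = 6; zero-pad to 6 bytes: K' = 4f e9 65 cc 00 00.
K' ⊕ ipad = 79 df 53 fa 36 36; K' ⊕ opad = 13 b5 39 90 5c 5c.
Inner hash: even-index sum = 578 mod 256 = 66; odd-index sum = 739 mod 256 = 227 → 42 e3.
Outer hash (recomputed tag): even-index sum = 234 mod 256 = 234; odd-index sum = 644 mod 256 = 132 → ea 84.
Recomputed tag = ea84; claimed = ea84 → match.

valid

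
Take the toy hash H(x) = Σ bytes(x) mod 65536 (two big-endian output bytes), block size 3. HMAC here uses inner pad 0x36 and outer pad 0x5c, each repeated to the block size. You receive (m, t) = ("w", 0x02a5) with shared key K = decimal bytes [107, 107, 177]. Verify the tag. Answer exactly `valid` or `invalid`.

Key decimal bytes [107, 107, 177] = 6b 6b b1 is exactly B = 3 bytes: K' = 6b 6b b1.
K' ⊕ ipad = 5d 5d 87; K' ⊕ opad = 37 37 ed.
Inner hash: sum = 93+93+135+119 = 440 → 01 b8.
Outer hash (recomputed tag): sum = 55+55+237+1+184 = 532 → 02 14.
Recomputed tag = 0214; claimed = 02a5 → mismatch.

invalid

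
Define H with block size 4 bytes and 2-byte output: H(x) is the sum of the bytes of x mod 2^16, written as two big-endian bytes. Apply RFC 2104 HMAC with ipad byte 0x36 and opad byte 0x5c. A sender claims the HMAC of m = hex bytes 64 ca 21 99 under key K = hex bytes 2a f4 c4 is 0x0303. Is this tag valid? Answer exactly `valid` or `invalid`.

valid

Key hex bytes 2a f4 c4 is 3 bytes ≤ B = 4; zero-pad to 4 bytes: K' = 2a f4 c4 00.
K' ⊕ ipad = 1c c2 f2 36; K' ⊕ opad = 76 a8 98 5c.
Inner hash: sum = 28+194+242+54+100+202+33+153 = 1006 → 03 ee.
Outer hash (recomputed tag): sum = 118+168+152+92+3+238 = 771 → 03 03.
Recomputed tag = 0303; claimed = 0303 → match.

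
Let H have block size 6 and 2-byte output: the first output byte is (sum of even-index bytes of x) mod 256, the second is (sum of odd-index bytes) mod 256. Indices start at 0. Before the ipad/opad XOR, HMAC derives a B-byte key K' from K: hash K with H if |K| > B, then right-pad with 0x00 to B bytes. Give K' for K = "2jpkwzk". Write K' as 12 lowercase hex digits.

|K| = 7 > B = 6, so first hash the key.
H(K): even-index sum = 388 mod 256 = 132; odd-index sum = 335 mod 256 = 79 → 84 4f.
Zero-pad H(K) = 84 4f to 6 bytes: K' = 84 4f 00 00 00 00.

844f00000000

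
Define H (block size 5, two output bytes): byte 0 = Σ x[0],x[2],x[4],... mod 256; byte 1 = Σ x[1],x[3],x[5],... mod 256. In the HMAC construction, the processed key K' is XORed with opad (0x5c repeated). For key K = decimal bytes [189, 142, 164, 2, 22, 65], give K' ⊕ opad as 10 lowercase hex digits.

2b8d5c5c5c

Key decimal bytes [189, 142, 164, 2, 22, 65] = bd 8e a4 02 16 41 is 6 bytes > B = 5, so hash it first: H(key) = 77 d1, then zero-pad to 5 bytes: K' = 77 d1 00 00 00.
XOR each byte with 0x5c: 77⊕5c=2b, d1⊕5c=8d, 00⊕5c=5c, 00⊕5c=5c, 00⊕5c=5c.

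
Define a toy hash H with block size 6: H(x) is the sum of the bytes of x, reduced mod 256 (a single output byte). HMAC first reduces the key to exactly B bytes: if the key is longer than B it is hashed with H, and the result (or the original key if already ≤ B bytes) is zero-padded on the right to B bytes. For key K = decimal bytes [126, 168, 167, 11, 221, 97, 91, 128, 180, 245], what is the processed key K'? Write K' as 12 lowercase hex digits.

9a0000000000

|K| = 10 > B = 6, so first hash the key.
H(K): sum = 126+168+167+11+221+97+91+128+180+245 = 1434; mod 256 = 154 → 9a.
Zero-pad H(K) = 9a to 6 bytes: K' = 9a 00 00 00 00 00.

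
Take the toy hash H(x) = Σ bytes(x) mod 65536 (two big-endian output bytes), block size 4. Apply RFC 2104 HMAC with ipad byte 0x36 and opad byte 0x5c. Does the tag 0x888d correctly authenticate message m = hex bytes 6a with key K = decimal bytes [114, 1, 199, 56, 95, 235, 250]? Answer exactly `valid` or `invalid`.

Key decimal bytes [114, 1, 199, 56, 95, 235, 250] = 72 01 c7 38 5f eb fa is 7 bytes > B = 4, so hash it first: H(key) = 03 b6, then zero-pad to 4 bytes: K' = 03 b6 00 00.
K' ⊕ ipad = 35 80 36 36; K' ⊕ opad = 5f ea 5c 5c.
Inner hash: sum = 53+128+54+54+106 = 395 → 01 8b.
Outer hash (recomputed tag): sum = 95+234+92+92+1+139 = 653 → 02 8d.
Recomputed tag = 028d; claimed = 888d → mismatch.

invalid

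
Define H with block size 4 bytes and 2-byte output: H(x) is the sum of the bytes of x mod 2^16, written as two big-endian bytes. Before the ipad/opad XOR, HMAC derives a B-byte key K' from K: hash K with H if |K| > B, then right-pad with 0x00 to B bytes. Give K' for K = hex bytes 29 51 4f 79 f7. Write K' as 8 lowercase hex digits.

02390000

|K| = 5 > B = 4, so first hash the key.
H(K): sum = 41+81+79+121+247 = 569 → 02 39.
Zero-pad H(K) = 02 39 to 4 bytes: K' = 02 39 00 00.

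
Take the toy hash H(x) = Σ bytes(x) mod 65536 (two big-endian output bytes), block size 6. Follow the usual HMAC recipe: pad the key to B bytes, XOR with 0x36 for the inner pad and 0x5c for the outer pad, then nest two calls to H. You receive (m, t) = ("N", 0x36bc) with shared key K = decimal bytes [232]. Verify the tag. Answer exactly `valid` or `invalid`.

Key decimal bytes [232] = e8 is 1 byte ≤ B = 6; zero-pad to 6 bytes: K' = e8 00 00 00 00 00.
K' ⊕ ipad = de 36 36 36 36 36; K' ⊕ opad = b4 5c 5c 5c 5c 5c.
Inner hash: sum = 222+54+54+54+54+54+78 = 570 → 02 3a.
Outer hash (recomputed tag): sum = 180+92+92+92+92+92+2+58 = 700 → 02 bc.
Recomputed tag = 02bc; claimed = 36bc → mismatch.

invalid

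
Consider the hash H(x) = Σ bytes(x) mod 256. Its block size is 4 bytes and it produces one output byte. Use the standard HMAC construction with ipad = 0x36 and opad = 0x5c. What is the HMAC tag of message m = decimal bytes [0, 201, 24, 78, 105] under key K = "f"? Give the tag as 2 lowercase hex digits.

Key "f" = 66 is 1 byte ≤ B = 4; zero-pad to 4 bytes: K' = 66 00 00 00.
K' ⊕ ipad = 50 36 36 36.  K' ⊕ opad = 3a 5c 5c 5c.
Inner input = (K'⊕ipad) ∥ m = 50 36 36 36 ∥ 00 c9 18 4e 69.
Inner hash: sum = 80+54+54+54+0+201+24+78+105 = 650; mod 256 = 138 → 8a.
Outer input = (K'⊕opad) ∥ inner = 3a 5c 5c 5c ∥ 8a.
Outer hash (tag): sum = 58+92+92+92+138 = 472; mod 256 = 216 → d8.

d8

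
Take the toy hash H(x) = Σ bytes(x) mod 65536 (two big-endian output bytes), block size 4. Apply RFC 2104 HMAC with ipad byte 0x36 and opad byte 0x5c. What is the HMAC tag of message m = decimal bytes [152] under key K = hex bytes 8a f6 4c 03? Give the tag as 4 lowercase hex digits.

Key hex bytes 8a f6 4c 03 is exactly B = 4 bytes: K' = 8a f6 4c 03.
K' ⊕ ipad = bc c0 7a 35.  K' ⊕ opad = d6 aa 10 5f.
Inner input = (K'⊕ipad) ∥ m = bc c0 7a 35 ∥ 98.
Inner hash: sum = 188+192+122+53+152 = 707 → 02 c3.
Outer input = (K'⊕opad) ∥ inner = d6 aa 10 5f ∥ 02 c3.
Outer hash (tag): sum = 214+170+16+95+2+195 = 692 → 02 b4.

02b4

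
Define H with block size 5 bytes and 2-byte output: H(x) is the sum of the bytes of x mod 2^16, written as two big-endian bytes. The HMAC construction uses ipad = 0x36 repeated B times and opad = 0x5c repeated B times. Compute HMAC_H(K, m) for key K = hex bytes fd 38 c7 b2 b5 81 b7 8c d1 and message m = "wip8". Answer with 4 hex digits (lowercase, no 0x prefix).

Key hex bytes fd 38 c7 b2 b5 81 b7 8c d1 is 9 bytes > B = 5, so hash it first: H(key) = 05 f8, then zero-pad to 5 bytes: K' = 05 f8 00 00 00.
K' ⊕ ipad = 33 ce 36 36 36.  K' ⊕ opad = 59 a4 5c 5c 5c.
Inner input = (K'⊕ipad) ∥ m = 33 ce 36 36 36 ∥ 77 69 70 38.
Inner hash: sum = 51+206+54+54+54+119+105+112+56 = 811 → 03 2b.
Outer input = (K'⊕opad) ∥ inner = 59 a4 5c 5c 5c ∥ 03 2b.
Outer hash (tag): sum = 89+164+92+92+92+3+43 = 575 → 02 3f.

023f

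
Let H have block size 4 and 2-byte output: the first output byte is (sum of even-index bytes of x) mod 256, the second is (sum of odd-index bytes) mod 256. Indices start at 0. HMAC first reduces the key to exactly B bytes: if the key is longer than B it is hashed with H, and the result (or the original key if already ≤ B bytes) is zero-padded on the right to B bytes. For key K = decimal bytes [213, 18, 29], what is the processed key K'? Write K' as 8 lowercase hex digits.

d5121d00

Key decimal bytes [213, 18, 29] = d5 12 1d is 3 bytes ≤ B = 4; zero-pad to 4 bytes: K' = d5 12 1d 00.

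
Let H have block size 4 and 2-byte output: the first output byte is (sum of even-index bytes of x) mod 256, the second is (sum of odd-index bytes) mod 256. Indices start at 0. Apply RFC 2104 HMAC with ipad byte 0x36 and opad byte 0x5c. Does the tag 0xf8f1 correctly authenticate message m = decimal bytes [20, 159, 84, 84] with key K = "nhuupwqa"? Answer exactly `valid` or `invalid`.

invalid

Key "nhuupwqa" = 6e 68 75 75 70 77 71 61 is 8 bytes > B = 4, so hash it first: H(key) = c4 b5, then zero-pad to 4 bytes: K' = c4 b5 00 00.
K' ⊕ ipad = f2 83 36 36; K' ⊕ opad = 98 e9 5c 5c.
Inner hash: even-index sum = 400 mod 256 = 144; odd-index sum = 428 mod 256 = 172 → 90 ac.
Outer hash (recomputed tag): even-index sum = 388 mod 256 = 132; odd-index sum = 497 mod 256 = 241 → 84 f1.
Recomputed tag = 84f1; claimed = f8f1 → mismatch.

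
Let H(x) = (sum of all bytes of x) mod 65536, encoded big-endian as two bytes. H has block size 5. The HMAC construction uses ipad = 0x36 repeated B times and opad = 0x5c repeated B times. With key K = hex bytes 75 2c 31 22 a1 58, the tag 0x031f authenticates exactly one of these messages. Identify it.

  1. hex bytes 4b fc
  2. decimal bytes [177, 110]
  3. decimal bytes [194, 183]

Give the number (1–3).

Key hex bytes 75 2c 31 22 a1 58 is 6 bytes > B = 5, so hash it first: H(key) = 01 ed, then zero-pad to 5 bytes: K' = 01 ed 00 00 00.
K' ⊕ ipad = 37 db 36 36 36; K' ⊕ opad = 5d b1 5c 5c 5c.
m1: inner = H(37 db 36 36 36 4b fc) = 02 fb; tag = H(5d b1 5c 5c 5c 02 fb) = 031f ← matches
m2: inner = H(37 db 36 36 36 b1 6e) = 02 d3; tag = H(5d b1 5c 5c 5c 02 d3) = 02f7
m3: inner = H(37 db 36 36 36 c2 b7) = 03 2d; tag = H(5d b1 5c 5c 5c 03 2d) = 0252

1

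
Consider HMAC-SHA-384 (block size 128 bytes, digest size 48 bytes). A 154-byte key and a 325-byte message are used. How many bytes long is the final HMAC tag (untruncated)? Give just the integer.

The tag is one SHA-384 digest: 48 bytes.

48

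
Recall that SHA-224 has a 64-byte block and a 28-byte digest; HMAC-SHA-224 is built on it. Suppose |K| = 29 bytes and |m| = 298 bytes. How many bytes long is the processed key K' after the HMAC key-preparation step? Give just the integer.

64

Key is 29 ≤ 64 bytes, zero-padded: |K'| = 64.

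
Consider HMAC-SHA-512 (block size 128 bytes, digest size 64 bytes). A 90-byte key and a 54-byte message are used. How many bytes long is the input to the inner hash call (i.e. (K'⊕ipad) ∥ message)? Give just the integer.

182

Key is 90 ≤ 128 bytes, zero-padded: |K'| = 128.
Inner input = (K'⊕ipad) ∥ m → 128 + 54 = 182 bytes.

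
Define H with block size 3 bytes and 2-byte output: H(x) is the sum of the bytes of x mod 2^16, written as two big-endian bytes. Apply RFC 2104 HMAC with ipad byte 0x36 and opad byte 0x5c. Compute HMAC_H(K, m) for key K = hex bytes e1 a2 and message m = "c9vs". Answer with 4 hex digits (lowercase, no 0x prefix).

0240

Key hex bytes e1 a2 is 2 bytes ≤ B = 3; zero-pad to 3 bytes: K' = e1 a2 00.
K' ⊕ ipad = d7 94 36.  K' ⊕ opad = bd fe 5c.
Inner input = (K'⊕ipad) ∥ m = d7 94 36 ∥ 63 39 76 73.
Inner hash: sum = 215+148+54+99+57+118+115 = 806 → 03 26.
Outer input = (K'⊕opad) ∥ inner = bd fe 5c ∥ 03 26.
Outer hash (tag): sum = 189+254+92+3+38 = 576 → 02 40.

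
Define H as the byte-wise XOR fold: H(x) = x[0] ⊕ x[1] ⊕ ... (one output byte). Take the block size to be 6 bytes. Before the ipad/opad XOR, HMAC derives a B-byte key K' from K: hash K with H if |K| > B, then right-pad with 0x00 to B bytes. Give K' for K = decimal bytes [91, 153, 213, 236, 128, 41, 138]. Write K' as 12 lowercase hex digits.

d80000000000

|K| = 7 > B = 6, so first hash the key.
H(K): XOR 5b⊕99⊕d5⊕ec⊕80⊕29⊕8a = d8.
Zero-pad H(K) = d8 to 6 bytes: K' = d8 00 00 00 00 00.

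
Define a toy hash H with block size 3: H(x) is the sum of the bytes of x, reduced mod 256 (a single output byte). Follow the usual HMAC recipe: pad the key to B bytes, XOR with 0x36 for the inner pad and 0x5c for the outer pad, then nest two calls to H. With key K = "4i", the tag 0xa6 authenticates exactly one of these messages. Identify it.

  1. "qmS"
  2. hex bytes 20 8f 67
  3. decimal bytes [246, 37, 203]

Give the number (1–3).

2

Key "4i" = 34 69 is 2 bytes ≤ B = 3; zero-pad to 3 bytes: K' = 34 69 00.
K' ⊕ ipad = 02 5f 36; K' ⊕ opad = 68 35 5c.
m1: inner = H(02 5f 36 71 6d 53) = c8; tag = H(68 35 5c c8) = c1
m2: inner = H(02 5f 36 20 8f 67) = ad; tag = H(68 35 5c ad) = a6 ← matches
m3: inner = H(02 5f 36 f6 25 cb) = 7d; tag = H(68 35 5c 7d) = 76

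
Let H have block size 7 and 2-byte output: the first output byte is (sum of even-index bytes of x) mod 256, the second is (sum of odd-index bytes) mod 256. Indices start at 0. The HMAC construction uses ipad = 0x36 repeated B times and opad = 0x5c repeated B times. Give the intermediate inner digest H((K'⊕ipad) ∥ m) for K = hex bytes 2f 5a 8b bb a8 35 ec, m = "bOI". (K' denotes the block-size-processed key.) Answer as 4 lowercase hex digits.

9da7

Key hex bytes 2f 5a 8b bb a8 35 ec is exactly B = 7 bytes: K' = 2f 5a 8b bb a8 35 ec.
K' ⊕ ipad = 19 6c bd 8d 9e 03 da.
Inner input = 19 6c bd 8d 9e 03 da ∥ 62 4f 49.
Inner hash: even-index sum = 669 mod 256 = 157; odd-index sum = 423 mod 256 = 167 → 9d a7.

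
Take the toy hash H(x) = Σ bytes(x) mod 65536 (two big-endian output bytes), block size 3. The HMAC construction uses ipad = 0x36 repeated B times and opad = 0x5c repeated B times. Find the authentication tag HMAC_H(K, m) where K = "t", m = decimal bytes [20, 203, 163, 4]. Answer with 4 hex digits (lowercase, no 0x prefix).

0116

Key "t" = 74 is 1 byte ≤ B = 3; zero-pad to 3 bytes: K' = 74 00 00.
K' ⊕ ipad = 42 36 36.  K' ⊕ opad = 28 5c 5c.
Inner input = (K'⊕ipad) ∥ m = 42 36 36 ∥ 14 cb a3 04.
Inner hash: sum = 66+54+54+20+203+163+4 = 564 → 02 34.
Outer input = (K'⊕opad) ∥ inner = 28 5c 5c ∥ 02 34.
Outer hash (tag): sum = 40+92+92+2+52 = 278 → 01 16.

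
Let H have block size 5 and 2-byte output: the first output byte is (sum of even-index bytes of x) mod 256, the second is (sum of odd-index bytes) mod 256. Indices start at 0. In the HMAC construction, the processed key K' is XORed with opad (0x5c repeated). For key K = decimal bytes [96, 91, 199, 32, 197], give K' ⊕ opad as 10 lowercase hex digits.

Key decimal bytes [96, 91, 199, 32, 197] = 60 5b c7 20 c5 is exactly B = 5 bytes: K' = 60 5b c7 20 c5.
XOR each byte with 0x5c: 60⊕5c=3c, 5b⊕5c=07, c7⊕5c=9b, 20⊕5c=7c, c5⊕5c=99.

3c079b7c99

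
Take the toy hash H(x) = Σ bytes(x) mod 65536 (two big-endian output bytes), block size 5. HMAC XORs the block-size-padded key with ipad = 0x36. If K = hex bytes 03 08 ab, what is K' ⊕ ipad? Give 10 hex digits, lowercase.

353e9d3636

Key hex bytes 03 08 ab is 3 bytes ≤ B = 5; zero-pad to 5 bytes: K' = 03 08 ab 00 00.
XOR each byte with 0x36: 03⊕36=35, 08⊕36=3e, ab⊕36=9d, 00⊕36=36, 00⊕36=36.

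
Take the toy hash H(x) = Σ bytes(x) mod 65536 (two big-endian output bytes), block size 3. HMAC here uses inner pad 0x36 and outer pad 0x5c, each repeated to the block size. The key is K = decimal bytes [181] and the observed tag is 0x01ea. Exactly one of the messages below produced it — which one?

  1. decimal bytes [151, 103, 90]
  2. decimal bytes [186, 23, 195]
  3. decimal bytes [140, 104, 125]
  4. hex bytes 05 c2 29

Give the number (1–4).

1

Key decimal bytes [181] = b5 is 1 byte ≤ B = 3; zero-pad to 3 bytes: K' = b5 00 00.
K' ⊕ ipad = 83 36 36; K' ⊕ opad = e9 5c 5c.
m1: inner = H(83 36 36 97 67 5a) = 02 47; tag = H(e9 5c 5c 02 47) = 01ea ← matches
m2: inner = H(83 36 36 ba 17 c3) = 02 83; tag = H(e9 5c 5c 02 83) = 0226
m3: inner = H(83 36 36 8c 68 7d) = 02 60; tag = H(e9 5c 5c 02 60) = 0203
m4: inner = H(83 36 36 05 c2 29) = 01 df; tag = H(e9 5c 5c 01 df) = 0281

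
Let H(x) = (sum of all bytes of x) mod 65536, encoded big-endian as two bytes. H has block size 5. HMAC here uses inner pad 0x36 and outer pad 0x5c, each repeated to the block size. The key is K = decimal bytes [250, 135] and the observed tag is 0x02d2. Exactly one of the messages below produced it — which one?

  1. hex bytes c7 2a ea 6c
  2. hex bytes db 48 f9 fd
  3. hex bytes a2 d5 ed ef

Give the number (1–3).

2

Key decimal bytes [250, 135] = fa 87 is 2 bytes ≤ B = 5; zero-pad to 5 bytes: K' = fa 87 00 00 00.
K' ⊕ ipad = cc b1 36 36 36; K' ⊕ opad = a6 db 5c 5c 5c.
m1: inner = H(cc b1 36 36 36 c7 2a ea 6c) = 04 66; tag = H(a6 db 5c 5c 5c 04 66) = 02ff
m2: inner = H(cc b1 36 36 36 db 48 f9 fd) = 05 38; tag = H(a6 db 5c 5c 5c 05 38) = 02d2 ← matches
m3: inner = H(cc b1 36 36 36 a2 d5 ed ef) = 05 72; tag = H(a6 db 5c 5c 5c 05 72) = 030c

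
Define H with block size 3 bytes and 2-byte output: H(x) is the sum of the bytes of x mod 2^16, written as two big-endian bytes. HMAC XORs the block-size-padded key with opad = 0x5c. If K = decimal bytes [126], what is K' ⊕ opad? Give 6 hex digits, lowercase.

Key decimal bytes [126] = 7e is 1 byte ≤ B = 3; zero-pad to 3 bytes: K' = 7e 00 00.
XOR each byte with 0x5c: 7e⊕5c=22, 00⊕5c=5c, 00⊕5c=5c.

225c5c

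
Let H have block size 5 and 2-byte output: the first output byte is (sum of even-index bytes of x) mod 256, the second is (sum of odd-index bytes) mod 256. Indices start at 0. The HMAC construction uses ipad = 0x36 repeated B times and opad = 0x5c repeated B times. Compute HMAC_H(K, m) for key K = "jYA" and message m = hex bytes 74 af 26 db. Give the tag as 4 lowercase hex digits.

Key "jYA" = 6a 59 41 is 3 bytes ≤ B = 5; zero-pad to 5 bytes: K' = 6a 59 41 00 00.
K' ⊕ ipad = 5c 6f 77 36 36.  K' ⊕ opad = 36 05 1d 5c 5c.
Inner input = (K'⊕ipad) ∥ m = 5c 6f 77 36 36 ∥ 74 af 26 db.
Inner hash: even-index sum = 659 mod 256 = 147; odd-index sum = 319 mod 256 = 63 → 93 3f.
Outer input = (K'⊕opad) ∥ inner = 36 05 1d 5c 5c ∥ 93 3f.
Outer hash (tag): even-index sum = 238 mod 256 = 238; odd-index sum = 244 mod 256 = 244 → ee f4.

eef4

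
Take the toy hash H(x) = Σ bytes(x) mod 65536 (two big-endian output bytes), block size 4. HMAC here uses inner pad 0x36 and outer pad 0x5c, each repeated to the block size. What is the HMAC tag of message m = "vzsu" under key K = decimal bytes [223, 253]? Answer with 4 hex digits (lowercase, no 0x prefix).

02d7

Key decimal bytes [223, 253] = df fd is 2 bytes ≤ B = 4; zero-pad to 4 bytes: K' = df fd 00 00.
K' ⊕ ipad = e9 cb 36 36.  K' ⊕ opad = 83 a1 5c 5c.
Inner input = (K'⊕ipad) ∥ m = e9 cb 36 36 ∥ 76 7a 73 75.
Inner hash: sum = 233+203+54+54+118+122+115+117 = 1016 → 03 f8.
Outer input = (K'⊕opad) ∥ inner = 83 a1 5c 5c ∥ 03 f8.
Outer hash (tag): sum = 131+161+92+92+3+248 = 727 → 02 d7.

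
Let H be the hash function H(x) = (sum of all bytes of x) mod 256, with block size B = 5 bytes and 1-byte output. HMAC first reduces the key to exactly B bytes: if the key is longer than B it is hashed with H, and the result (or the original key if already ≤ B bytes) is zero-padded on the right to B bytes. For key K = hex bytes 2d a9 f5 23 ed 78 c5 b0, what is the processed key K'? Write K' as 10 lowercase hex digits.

|K| = 8 > B = 5, so first hash the key.
H(K): sum = 45+169+245+35+237+120+197+176 = 1224; mod 256 = 200 → c8.
Zero-pad H(K) = c8 to 5 bytes: K' = c8 00 00 00 00.

c800000000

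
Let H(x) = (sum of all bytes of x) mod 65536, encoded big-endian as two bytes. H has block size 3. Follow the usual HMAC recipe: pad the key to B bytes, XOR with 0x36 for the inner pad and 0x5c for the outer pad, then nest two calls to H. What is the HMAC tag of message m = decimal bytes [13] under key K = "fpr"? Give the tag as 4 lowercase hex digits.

Key "fpr" = 66 70 72 is exactly B = 3 bytes: K' = 66 70 72.
K' ⊕ ipad = 50 46 44.  K' ⊕ opad = 3a 2c 2e.
Inner input = (K'⊕ipad) ∥ m = 50 46 44 ∥ 0d.
Inner hash: sum = 80+70+68+13 = 231 → 00 e7.
Outer input = (K'⊕opad) ∥ inner = 3a 2c 2e ∥ 00 e7.
Outer hash (tag): sum = 58+44+46+0+231 = 379 → 01 7b.

017b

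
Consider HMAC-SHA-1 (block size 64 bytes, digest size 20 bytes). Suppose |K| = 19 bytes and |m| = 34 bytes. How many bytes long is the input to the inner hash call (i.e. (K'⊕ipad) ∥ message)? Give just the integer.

Key is 19 ≤ 64 bytes, zero-padded: |K'| = 64.
Inner input = (K'⊕ipad) ∥ m → 64 + 34 = 98 bytes.

98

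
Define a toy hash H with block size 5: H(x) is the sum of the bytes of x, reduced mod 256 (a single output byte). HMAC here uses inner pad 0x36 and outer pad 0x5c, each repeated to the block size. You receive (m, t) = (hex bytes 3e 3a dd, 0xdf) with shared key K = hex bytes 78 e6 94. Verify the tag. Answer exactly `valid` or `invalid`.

Key hex bytes 78 e6 94 is 3 bytes ≤ B = 5; zero-pad to 5 bytes: K' = 78 e6 94 00 00.
K' ⊕ ipad = 4e d0 a2 36 36; K' ⊕ opad = 24 ba c8 5c 5c.
Inner hash: sum = 78+208+162+54+54+62+58+221 = 897; mod 256 = 129 → 81.
Outer hash (recomputed tag): sum = 36+186+200+92+92+129 = 735; mod 256 = 223 → df.
Recomputed tag = df; claimed = df → match.

valid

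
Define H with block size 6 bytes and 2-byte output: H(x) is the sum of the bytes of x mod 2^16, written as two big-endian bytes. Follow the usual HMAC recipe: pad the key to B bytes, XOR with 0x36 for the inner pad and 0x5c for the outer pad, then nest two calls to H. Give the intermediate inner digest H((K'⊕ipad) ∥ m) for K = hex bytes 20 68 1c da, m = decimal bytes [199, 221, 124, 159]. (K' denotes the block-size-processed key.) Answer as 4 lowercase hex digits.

Key hex bytes 20 68 1c da is 4 bytes ≤ B = 6; zero-pad to 6 bytes: K' = 20 68 1c da 00 00.
K' ⊕ ipad = 16 5e 2a ec 36 36.
Inner input = 16 5e 2a ec 36 36 ∥ c7 dd 7c 9f.
Inner hash: sum = 22+94+42+236+54+54+199+221+124+159 = 1205 → 04 b5.

04b5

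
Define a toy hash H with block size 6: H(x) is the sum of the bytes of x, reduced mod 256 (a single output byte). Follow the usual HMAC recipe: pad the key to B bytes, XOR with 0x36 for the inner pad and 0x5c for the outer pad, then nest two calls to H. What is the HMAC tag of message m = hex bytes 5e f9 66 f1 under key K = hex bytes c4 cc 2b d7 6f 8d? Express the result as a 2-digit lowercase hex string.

Key hex bytes c4 cc 2b d7 6f 8d is exactly B = 6 bytes: K' = c4 cc 2b d7 6f 8d.
K' ⊕ ipad = f2 fa 1d e1 59 bb.  K' ⊕ opad = 98 90 77 8b 33 d1.
Inner input = (K'⊕ipad) ∥ m = f2 fa 1d e1 59 bb ∥ 5e f9 66 f1.
Inner hash: sum = 242+250+29+225+89+187+94+249+102+241 = 1708; mod 256 = 172 → ac.
Outer input = (K'⊕opad) ∥ inner = 98 90 77 8b 33 d1 ∥ ac.
Outer hash (tag): sum = 152+144+119+139+51+209+172 = 986; mod 256 = 218 → da.

da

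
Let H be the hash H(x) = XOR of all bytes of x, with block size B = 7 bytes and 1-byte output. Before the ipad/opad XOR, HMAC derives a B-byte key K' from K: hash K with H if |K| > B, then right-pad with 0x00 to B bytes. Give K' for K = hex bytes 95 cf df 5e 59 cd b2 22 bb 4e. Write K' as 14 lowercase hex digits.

|K| = 10 > B = 7, so first hash the key.
H(K): XOR 95⊕cf⊕df⊕5e⊕59⊕cd⊕b2⊕22⊕bb⊕4e = 2a.
Zero-pad H(K) = 2a to 7 bytes: K' = 2a 00 00 00 00 00 00.

2a000000000000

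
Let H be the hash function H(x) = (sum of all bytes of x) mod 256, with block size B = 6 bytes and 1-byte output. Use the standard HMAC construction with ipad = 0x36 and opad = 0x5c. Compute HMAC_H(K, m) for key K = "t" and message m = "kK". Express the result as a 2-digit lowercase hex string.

fa

Key "t" = 74 is 1 byte ≤ B = 6; zero-pad to 6 bytes: K' = 74 00 00 00 00 00.
K' ⊕ ipad = 42 36 36 36 36 36.  K' ⊕ opad = 28 5c 5c 5c 5c 5c.
Inner input = (K'⊕ipad) ∥ m = 42 36 36 36 36 36 ∥ 6b 4b.
Inner hash: sum = 66+54+54+54+54+54+107+75 = 518; mod 256 = 6 → 06.
Outer input = (K'⊕opad) ∥ inner = 28 5c 5c 5c 5c 5c ∥ 06.
Outer hash (tag): sum = 40+92+92+92+92+92+6 = 506; mod 256 = 250 → fa.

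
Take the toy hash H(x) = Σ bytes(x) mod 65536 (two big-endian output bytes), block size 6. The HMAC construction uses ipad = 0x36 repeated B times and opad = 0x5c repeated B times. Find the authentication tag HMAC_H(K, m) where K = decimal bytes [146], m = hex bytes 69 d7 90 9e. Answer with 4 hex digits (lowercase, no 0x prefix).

02be

Key decimal bytes [146] = 92 is 1 byte ≤ B = 6; zero-pad to 6 bytes: K' = 92 00 00 00 00 00.
K' ⊕ ipad = a4 36 36 36 36 36.  K' ⊕ opad = ce 5c 5c 5c 5c 5c.
Inner input = (K'⊕ipad) ∥ m = a4 36 36 36 36 36 ∥ 69 d7 90 9e.
Inner hash: sum = 164+54+54+54+54+54+105+215+144+158 = 1056 → 04 20.
Outer input = (K'⊕opad) ∥ inner = ce 5c 5c 5c 5c 5c ∥ 04 20.
Outer hash (tag): sum = 206+92+92+92+92+92+4+32 = 702 → 02 be.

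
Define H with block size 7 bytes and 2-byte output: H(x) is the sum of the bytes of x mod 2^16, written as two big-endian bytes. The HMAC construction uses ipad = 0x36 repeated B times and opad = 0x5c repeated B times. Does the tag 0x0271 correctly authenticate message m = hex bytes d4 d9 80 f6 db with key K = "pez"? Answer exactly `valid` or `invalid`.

Key "pez" = 70 65 7a is 3 bytes ≤ B = 7; zero-pad to 7 bytes: K' = 70 65 7a 00 00 00 00.
K' ⊕ ipad = 46 53 4c 36 36 36 36; K' ⊕ opad = 2c 39 26 5c 5c 5c 5c.
Inner hash: sum = 70+83+76+54+54+54+54+212+217+128+246+219 = 1467 → 05 bb.
Outer hash (recomputed tag): sum = 44+57+38+92+92+92+92+5+187 = 699 → 02 bb.
Recomputed tag = 02bb; claimed = 0271 → mismatch.

invalid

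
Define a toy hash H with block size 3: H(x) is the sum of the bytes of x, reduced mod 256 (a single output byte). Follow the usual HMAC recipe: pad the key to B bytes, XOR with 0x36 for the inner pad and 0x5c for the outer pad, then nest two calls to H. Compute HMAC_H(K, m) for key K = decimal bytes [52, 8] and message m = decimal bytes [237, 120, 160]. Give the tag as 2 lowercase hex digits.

93

Key decimal bytes [52, 8] = 34 08 is 2 bytes ≤ B = 3; zero-pad to 3 bytes: K' = 34 08 00.
K' ⊕ ipad = 02 3e 36.  K' ⊕ opad = 68 54 5c.
Inner input = (K'⊕ipad) ∥ m = 02 3e 36 ∥ ed 78 a0.
Inner hash: sum = 2+62+54+237+120+160 = 635; mod 256 = 123 → 7b.
Outer input = (K'⊕opad) ∥ inner = 68 54 5c ∥ 7b.
Outer hash (tag): sum = 104+84+92+123 = 403; mod 256 = 147 → 93.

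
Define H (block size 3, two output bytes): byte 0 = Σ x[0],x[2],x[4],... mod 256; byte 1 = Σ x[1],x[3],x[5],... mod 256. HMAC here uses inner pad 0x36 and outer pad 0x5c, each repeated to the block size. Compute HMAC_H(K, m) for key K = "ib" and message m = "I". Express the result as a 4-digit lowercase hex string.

Key "ib" = 69 62 is 2 bytes ≤ B = 3; zero-pad to 3 bytes: K' = 69 62 00.
K' ⊕ ipad = 5f 54 36.  K' ⊕ opad = 35 3e 5c.
Inner input = (K'⊕ipad) ∥ m = 5f 54 36 ∥ 49.
Inner hash: even-index sum = 149 mod 256 = 149; odd-index sum = 157 mod 256 = 157 → 95 9d.
Outer input = (K'⊕opad) ∥ inner = 35 3e 5c ∥ 95 9d.
Outer hash (tag): even-index sum = 302 mod 256 = 46; odd-index sum = 211 mod 256 = 211 → 2e d3.

2ed3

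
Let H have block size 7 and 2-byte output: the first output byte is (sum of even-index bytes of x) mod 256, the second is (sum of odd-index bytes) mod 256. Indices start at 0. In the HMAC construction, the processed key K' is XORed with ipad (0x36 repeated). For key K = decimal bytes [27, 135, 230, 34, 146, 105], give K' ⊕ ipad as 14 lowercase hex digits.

Key decimal bytes [27, 135, 230, 34, 146, 105] = 1b 87 e6 22 92 69 is 6 bytes ≤ B = 7; zero-pad to 7 bytes: K' = 1b 87 e6 22 92 69 00.
XOR each byte with 0x36: 1b⊕36=2d, 87⊕36=b1, e6⊕36=d0, 22⊕36=14, 92⊕36=a4, 69⊕36=5f, 00⊕36=36.

2db1d014a45f36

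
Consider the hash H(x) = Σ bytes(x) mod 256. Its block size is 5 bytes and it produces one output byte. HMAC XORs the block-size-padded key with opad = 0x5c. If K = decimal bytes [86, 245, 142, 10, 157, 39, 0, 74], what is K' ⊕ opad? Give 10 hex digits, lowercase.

Key decimal bytes [86, 245, 142, 10, 157, 39, 0, 74] = 56 f5 8e 0a 9d 27 00 4a is 8 bytes > B = 5, so hash it first: H(key) = f1, then zero-pad to 5 bytes: K' = f1 00 00 00 00.
XOR each byte with 0x5c: f1⊕5c=ad, 00⊕5c=5c, 00⊕5c=5c, 00⊕5c=5c, 00⊕5c=5c.

ad5c5c5c5c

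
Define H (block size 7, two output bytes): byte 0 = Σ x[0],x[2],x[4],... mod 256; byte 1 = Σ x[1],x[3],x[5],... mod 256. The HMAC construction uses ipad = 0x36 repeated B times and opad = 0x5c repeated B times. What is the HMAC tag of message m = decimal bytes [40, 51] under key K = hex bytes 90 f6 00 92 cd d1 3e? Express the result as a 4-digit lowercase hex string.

8e17

Key hex bytes 90 f6 00 92 cd d1 3e is exactly B = 7 bytes: K' = 90 f6 00 92 cd d1 3e.
K' ⊕ ipad = a6 c0 36 a4 fb e7 08.  K' ⊕ opad = cc aa 5c ce 91 8d 62.
Inner input = (K'⊕ipad) ∥ m = a6 c0 36 a4 fb e7 08 ∥ 28 33.
Inner hash: even-index sum = 530 mod 256 = 18; odd-index sum = 627 mod 256 = 115 → 12 73.
Outer input = (K'⊕opad) ∥ inner = cc aa 5c ce 91 8d 62 ∥ 12 73.
Outer hash (tag): even-index sum = 654 mod 256 = 142; odd-index sum = 535 mod 256 = 23 → 8e 17.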